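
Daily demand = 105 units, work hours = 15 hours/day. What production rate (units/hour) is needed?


Formula: Production Rate = Daily Demand / Available Hours
Rate = 105 units/day / 15 hours/day
Rate = 7.0 units/hour

7.0 units/hour


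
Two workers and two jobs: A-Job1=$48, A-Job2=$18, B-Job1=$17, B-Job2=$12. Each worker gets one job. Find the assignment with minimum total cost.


Option 1: A->1 + B->2 = $48 + $12 = $60
Option 2: A->2 + B->1 = $18 + $17 = $35
Min cost = min($60, $35) = $35

$35


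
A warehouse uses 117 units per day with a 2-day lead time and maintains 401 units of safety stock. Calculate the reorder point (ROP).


Formula: ROP = (Daily Demand * Lead Time) + Safety Stock
Demand during lead time = 117 * 2 = 234 units
ROP = 234 + 401 = 635 units

635 units


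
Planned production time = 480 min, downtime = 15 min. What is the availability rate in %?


Formula: Availability = (Planned Time - Downtime) / Planned Time * 100
Uptime = 480 - 15 = 465 min
Availability = 465 / 480 * 100 = 96.9%

96.9%


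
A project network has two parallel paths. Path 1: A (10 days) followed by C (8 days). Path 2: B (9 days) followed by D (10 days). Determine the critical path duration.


Path 1 = 10 + 8 = 18 days
Path 2 = 9 + 10 = 19 days
Duration = max(18, 19) = 19 days

19 days


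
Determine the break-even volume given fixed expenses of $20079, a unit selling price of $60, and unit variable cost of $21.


Formula: BEQ = Fixed Costs / (Price - Variable Cost)
Contribution margin = $60 - $21 = $39/unit
BEQ = ceil($20079 / $39/unit) = ceil(514.85) = 515 units

515 units


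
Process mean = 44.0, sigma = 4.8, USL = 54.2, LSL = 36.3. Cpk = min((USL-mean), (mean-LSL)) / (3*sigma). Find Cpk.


Cpu = (54.2 - 44.0) / (3 * 4.8) = 0.71
Cpl = (44.0 - 36.3) / (3 * 4.8) = 0.53
Cpk = min(0.71, 0.53) = 0.53

0.53


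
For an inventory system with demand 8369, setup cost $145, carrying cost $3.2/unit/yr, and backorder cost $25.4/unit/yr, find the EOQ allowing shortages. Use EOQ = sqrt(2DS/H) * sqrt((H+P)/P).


Formula: EOQ* = sqrt(2DS/H) * sqrt((H+P)/P)
Base EOQ = sqrt(2*8369*145/3.2) = 870.88 units
Correction = sqrt((3.2+25.4)/25.4) = 1.06112
EOQ* = 870.88 * 1.06112 = 924.1 units

924.1 units


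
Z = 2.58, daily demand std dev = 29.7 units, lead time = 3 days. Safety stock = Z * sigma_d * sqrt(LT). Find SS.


Formula: SS = z * sigma_d * sqrt(LT)
sqrt(LT) = sqrt(3) = 1.7321
SS = 2.58 * 29.7 * 1.7321
SS = 132.7 units

132.7 units


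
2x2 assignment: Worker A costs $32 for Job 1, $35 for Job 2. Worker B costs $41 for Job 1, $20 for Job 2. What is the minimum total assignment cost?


Option 1: A->1 + B->2 = $32 + $20 = $52
Option 2: A->2 + B->1 = $35 + $41 = $76
Min cost = min($52, $76) = $52

$52


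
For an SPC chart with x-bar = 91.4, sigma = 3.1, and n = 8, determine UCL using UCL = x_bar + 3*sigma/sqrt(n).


UCL = 91.4 + 3 * 3.1 / sqrt(8)

94.69


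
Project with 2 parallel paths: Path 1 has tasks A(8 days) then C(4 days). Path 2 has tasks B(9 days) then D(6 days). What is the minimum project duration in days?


Path 1 = 8 + 4 = 12 days
Path 2 = 9 + 6 = 15 days
Duration = max(12, 15) = 15 days

15 days


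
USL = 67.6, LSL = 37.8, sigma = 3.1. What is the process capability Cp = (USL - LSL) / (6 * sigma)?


Cp = (67.6 - 37.8) / (6 * 3.1)

1.6


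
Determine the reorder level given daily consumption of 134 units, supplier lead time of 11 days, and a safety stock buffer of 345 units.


Formula: ROP = (Daily Demand * Lead Time) + Safety Stock
Demand during lead time = 134 * 11 = 1474 units
ROP = 1474 + 345 = 1819 units

1819 units


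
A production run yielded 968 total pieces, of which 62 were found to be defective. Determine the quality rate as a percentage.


Formula: Quality Rate = Good Pieces / Total Pieces * 100
Good pieces = 968 - 62 = 906
QR = 906 / 968 * 100 = 93.6%

93.6%


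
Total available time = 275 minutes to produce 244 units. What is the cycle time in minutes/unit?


Formula: CT = Available Time / Number of Units
CT = 275 min / 244 units
CT = 1.13 min/unit

1.13 min/unit


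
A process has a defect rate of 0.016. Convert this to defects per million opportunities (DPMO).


DPMO = defect_rate * 1000000 = 0.016 * 1000000

16000


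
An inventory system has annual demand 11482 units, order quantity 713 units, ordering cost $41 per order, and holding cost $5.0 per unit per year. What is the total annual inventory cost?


TC = 11482/713 * 41 + 713/2 * 5.0

$2442.76


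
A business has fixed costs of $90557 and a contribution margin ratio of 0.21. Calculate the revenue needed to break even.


Formula: BER = Fixed Costs / Contribution Margin Ratio
BER = $90557 / 0.21
BER = $431223.81 (to the nearest cent)

$431223.81


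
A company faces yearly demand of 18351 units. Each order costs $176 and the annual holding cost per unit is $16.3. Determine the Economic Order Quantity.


Formula: EOQ = sqrt(2 * D * S / H)
Numerator: 2 * 18351 * 176 = 6459552
2DS/H = 6459552 / 16.3 = 396291.5
EOQ = sqrt(396291.5) = 629.5 units

629.5 units


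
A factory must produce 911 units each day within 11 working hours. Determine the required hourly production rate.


Formula: Production Rate = Daily Demand / Available Hours
Rate = 911 units/day / 11 hours/day
Rate = 82.8 units/hour

82.8 units/hour


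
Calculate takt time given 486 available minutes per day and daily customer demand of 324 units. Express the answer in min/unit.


Formula: Takt Time = Available Production Time / Customer Demand
Takt = 486 min/day / 324 units/day
Takt = 1.5 min/unit

1.5 min/unit


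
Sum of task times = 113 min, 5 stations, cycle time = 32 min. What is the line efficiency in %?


Formula: Efficiency = Sum of Task Times / (N_stations * CT) * 100
Total station capacity = 5 stations * 32 min = 160 min
Efficiency = 113 / 160 * 100 = 70.6%

70.6%


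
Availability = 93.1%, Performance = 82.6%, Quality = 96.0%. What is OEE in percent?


Formula: OEE = Availability * Performance * Quality / 10000
A * P = 93.1% * 82.6% / 100 = 76.9%
OEE = 76.9% * 96.0% / 100 = 73.8%

73.8%


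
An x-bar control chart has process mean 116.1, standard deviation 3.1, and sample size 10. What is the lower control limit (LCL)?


LCL = 116.1 - 3 * 3.1 / sqrt(10)

113.16


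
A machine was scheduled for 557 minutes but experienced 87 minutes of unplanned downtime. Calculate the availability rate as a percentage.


Formula: Availability = (Planned Time - Downtime) / Planned Time * 100
Uptime = 557 - 87 = 470 min
Availability = 470 / 557 * 100 = 84.4%

84.4%


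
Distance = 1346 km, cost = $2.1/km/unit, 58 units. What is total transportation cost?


TC = dist * cost * units = 1346 * 2.1 * 58 = $163942.80

$163942.80


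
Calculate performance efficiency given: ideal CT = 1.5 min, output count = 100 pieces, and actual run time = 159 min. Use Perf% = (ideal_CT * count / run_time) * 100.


Formula: Performance = (Ideal CT * Total Count) / Run Time * 100
Ideal output time = 1.5 * 100 = 150.0 min
Performance = 150.0 / 159 * 100 = 94.3%

94.3%


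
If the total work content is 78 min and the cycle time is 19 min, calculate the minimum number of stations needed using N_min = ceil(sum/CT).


Formula: N_min = ceil(Sum of Task Times / Cycle Time)
N_min = ceil(78 min / 19 min) = ceil(4.1053)
N_min = 5 stations

5


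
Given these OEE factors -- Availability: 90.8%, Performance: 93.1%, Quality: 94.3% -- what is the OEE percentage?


Formula: OEE = Availability * Performance * Quality / 10000
A * P = 90.8% * 93.1% / 100 = 84.53%
OEE = 84.53% * 94.3% / 100 = 79.7%

79.7%


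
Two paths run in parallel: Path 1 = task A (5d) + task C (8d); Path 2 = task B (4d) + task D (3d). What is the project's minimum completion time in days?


Path 1 = 5 + 8 = 13 days
Path 2 = 4 + 3 = 7 days
Duration = max(13, 7) = 13 days

13 days


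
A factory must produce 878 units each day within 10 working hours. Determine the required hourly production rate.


Formula: Production Rate = Daily Demand / Available Hours
Rate = 878 units/day / 10 hours/day
Rate = 87.8 units/hour

87.8 units/hour


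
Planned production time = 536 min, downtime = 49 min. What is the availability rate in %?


Formula: Availability = (Planned Time - Downtime) / Planned Time * 100
Uptime = 536 - 49 = 487 min
Availability = 487 / 536 * 100 = 90.9%

90.9%


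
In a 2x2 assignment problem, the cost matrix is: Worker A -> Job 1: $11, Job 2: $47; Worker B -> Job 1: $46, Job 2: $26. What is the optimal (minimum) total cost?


Option 1: A->1 + B->2 = $11 + $26 = $37
Option 2: A->2 + B->1 = $47 + $46 = $93
Min cost = min($37, $93) = $37

$37


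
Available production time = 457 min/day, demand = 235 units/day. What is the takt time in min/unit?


Formula: Takt Time = Available Production Time / Customer Demand
Takt = 457 min/day / 235 units/day
Takt = 1.94 min/unit

1.94 min/unit


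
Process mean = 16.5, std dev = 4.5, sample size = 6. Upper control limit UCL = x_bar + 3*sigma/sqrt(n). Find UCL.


UCL = 16.5 + 3 * 4.5 / sqrt(6)

22.01


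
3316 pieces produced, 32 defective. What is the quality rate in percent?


Formula: Quality Rate = Good Pieces / Total Pieces * 100
Good pieces = 3316 - 32 = 3284
QR = 3284 / 3316 * 100 = 99.0%

99.0%


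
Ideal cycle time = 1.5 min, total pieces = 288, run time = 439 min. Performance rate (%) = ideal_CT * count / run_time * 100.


Formula: Performance = (Ideal CT * Total Count) / Run Time * 100
Ideal output time = 1.5 * 288 = 432.0 min
Performance = 432.0 / 439 * 100 = 98.4%

98.4%


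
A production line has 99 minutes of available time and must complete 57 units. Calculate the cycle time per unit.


Formula: CT = Available Time / Number of Units
CT = 99 min / 57 units
CT = 1.74 min/unit

1.74 min/unit


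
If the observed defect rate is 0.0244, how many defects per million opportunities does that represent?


DPMO = defect_rate * 1000000 = 0.0244 * 1000000

24400


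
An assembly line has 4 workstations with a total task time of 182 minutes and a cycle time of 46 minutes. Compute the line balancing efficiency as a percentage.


Formula: Efficiency = Sum of Task Times / (N_stations * CT) * 100
Total station capacity = 4 stations * 46 min = 184 min
Efficiency = 182 / 184 * 100 = 98.9%

98.9%


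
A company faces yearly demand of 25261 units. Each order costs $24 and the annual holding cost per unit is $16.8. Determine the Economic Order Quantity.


Formula: EOQ = sqrt(2 * D * S / H)
Numerator: 2 * 25261 * 24 = 1212528
2DS/H = 1212528 / 16.8 = 72174.3
EOQ = sqrt(72174.3) = 268.7 units

268.7 units


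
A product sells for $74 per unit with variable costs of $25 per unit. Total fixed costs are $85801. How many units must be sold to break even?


Formula: BEQ = Fixed Costs / (Price - Variable Cost)
Contribution margin = $74 - $25 = $49/unit
BEQ = ceil($85801 / $49/unit) = ceil(1751.04) = 1752 units

1752 units


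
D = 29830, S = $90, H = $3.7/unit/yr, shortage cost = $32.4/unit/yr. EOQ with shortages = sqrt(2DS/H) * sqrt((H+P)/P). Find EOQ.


Formula: EOQ* = sqrt(2DS/H) * sqrt((H+P)/P)
Base EOQ = sqrt(2*29830*90/3.7) = 1204.65 units
Correction = sqrt((3.7+32.4)/32.4) = 1.05556
EOQ* = 1204.65 * 1.05556 = 1271.6 units

1271.6 units


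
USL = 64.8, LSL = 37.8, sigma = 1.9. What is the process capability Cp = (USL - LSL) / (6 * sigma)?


Cp = (64.8 - 37.8) / (6 * 1.9)

2.37


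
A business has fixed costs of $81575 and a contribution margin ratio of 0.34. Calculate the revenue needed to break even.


Formula: BER = Fixed Costs / Contribution Margin Ratio
BER = $81575 / 0.34
BER = $239926.47 (to the nearest cent)

$239926.47


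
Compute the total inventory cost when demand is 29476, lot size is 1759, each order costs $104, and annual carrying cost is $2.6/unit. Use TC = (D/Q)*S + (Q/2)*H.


TC = 29476/1759 * 104 + 1759/2 * 2.6

$4029.45


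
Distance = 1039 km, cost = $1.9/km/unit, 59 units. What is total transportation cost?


TC = dist * cost * units = 1039 * 1.9 * 59 = $116471.90

$116471.90


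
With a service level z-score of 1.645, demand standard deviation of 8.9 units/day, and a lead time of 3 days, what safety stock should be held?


Formula: SS = z * sigma_d * sqrt(LT)
sqrt(LT) = sqrt(3) = 1.7321
SS = 1.645 * 8.9 * 1.7321
SS = 25.4 units

25.4 units


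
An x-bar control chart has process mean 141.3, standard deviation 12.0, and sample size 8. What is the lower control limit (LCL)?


LCL = 141.3 - 3 * 12.0 / sqrt(8)

128.57


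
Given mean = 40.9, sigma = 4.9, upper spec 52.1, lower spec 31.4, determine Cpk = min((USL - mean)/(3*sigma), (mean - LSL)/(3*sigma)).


Cpu = (52.1 - 40.9) / (3 * 4.9) = 0.76
Cpl = (40.9 - 31.4) / (3 * 4.9) = 0.65
Cpk = min(0.76, 0.65) = 0.65

0.65


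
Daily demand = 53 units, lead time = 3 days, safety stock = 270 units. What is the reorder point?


Formula: ROP = (Daily Demand * Lead Time) + Safety Stock
Demand during lead time = 53 * 3 = 159 units
ROP = 159 + 270 = 429 units

429 units


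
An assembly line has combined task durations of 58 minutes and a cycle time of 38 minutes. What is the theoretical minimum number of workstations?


Formula: N_min = ceil(Sum of Task Times / Cycle Time)
N_min = ceil(58 min / 38 min) = ceil(1.5263)
N_min = 2 stations

2


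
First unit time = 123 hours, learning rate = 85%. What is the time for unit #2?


Formula: T_n = T_1 * (learning_rate)^(log2(n)) where learning_rate = rate/100
Doublings = log2(2) = 1
T_n = 123 * 0.85^1
T_n = 123 * 0.85 = 104.6 hours

104.6 hours


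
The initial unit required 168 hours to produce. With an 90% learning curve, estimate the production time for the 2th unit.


Formula: T_n = T_1 * (learning_rate)^(log2(n)) where learning_rate = rate/100
Doublings = log2(2) = 1
T_n = 168 * 0.9^1
T_n = 168 * 0.9 = 151.2 hours

151.2 hours


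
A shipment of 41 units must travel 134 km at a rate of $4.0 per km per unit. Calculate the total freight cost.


TC = dist * cost * units = 134 * 4.0 * 41 = $21976.00

$21976.00


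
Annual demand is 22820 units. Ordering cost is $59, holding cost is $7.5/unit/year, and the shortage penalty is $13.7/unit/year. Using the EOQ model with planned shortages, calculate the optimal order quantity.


Formula: EOQ* = sqrt(2DS/H) * sqrt((H+P)/P)
Base EOQ = sqrt(2*22820*59/7.5) = 599.2 units
Correction = sqrt((7.5+13.7)/13.7) = 1.24396
EOQ* = 599.2 * 1.24396 = 745.4 units

745.4 units


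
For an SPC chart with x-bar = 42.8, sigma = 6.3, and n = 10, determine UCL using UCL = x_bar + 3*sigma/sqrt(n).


UCL = 42.8 + 3 * 6.3 / sqrt(10)

48.78


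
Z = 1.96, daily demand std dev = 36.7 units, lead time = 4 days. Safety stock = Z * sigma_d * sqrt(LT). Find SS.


Formula: SS = z * sigma_d * sqrt(LT)
sqrt(LT) = sqrt(4) = 2.0
SS = 1.96 * 36.7 * 2.0
SS = 143.9 units

143.9 units


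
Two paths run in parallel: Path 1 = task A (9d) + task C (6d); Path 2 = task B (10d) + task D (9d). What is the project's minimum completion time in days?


Path 1 = 9 + 6 = 15 days
Path 2 = 10 + 9 = 19 days
Duration = max(15, 19) = 19 days

19 days


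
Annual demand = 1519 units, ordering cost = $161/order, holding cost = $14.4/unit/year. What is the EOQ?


Formula: EOQ = sqrt(2 * D * S / H)
Numerator: 2 * 1519 * 161 = 489118
2DS/H = 489118 / 14.4 = 33966.5
EOQ = sqrt(33966.5) = 184.3 units

184.3 units


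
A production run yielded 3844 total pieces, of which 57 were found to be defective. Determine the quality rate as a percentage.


Formula: Quality Rate = Good Pieces / Total Pieces * 100
Good pieces = 3844 - 57 = 3787
QR = 3787 / 3844 * 100 = 98.5%

98.5%


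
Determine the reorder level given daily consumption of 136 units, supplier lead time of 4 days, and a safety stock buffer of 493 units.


Formula: ROP = (Daily Demand * Lead Time) + Safety Stock
Demand during lead time = 136 * 4 = 544 units
ROP = 544 + 493 = 1037 units

1037 units


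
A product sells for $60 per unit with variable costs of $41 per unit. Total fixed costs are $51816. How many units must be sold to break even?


Formula: BEQ = Fixed Costs / (Price - Variable Cost)
Contribution margin = $60 - $41 = $19/unit
BEQ = ceil($51816 / $19/unit) = ceil(2727.16) = 2728 units

2728 units


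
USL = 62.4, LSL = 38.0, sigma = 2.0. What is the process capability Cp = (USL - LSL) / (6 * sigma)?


Cp = (62.4 - 38.0) / (6 * 2.0)

2.03


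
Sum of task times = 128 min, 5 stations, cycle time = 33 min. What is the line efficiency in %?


Formula: Efficiency = Sum of Task Times / (N_stations * CT) * 100
Total station capacity = 5 stations * 33 min = 165 min
Efficiency = 128 / 165 * 100 = 77.6%

77.6%


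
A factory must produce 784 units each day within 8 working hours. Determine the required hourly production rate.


Formula: Production Rate = Daily Demand / Available Hours
Rate = 784 units/day / 8 hours/day
Rate = 98.0 units/hour

98.0 units/hour


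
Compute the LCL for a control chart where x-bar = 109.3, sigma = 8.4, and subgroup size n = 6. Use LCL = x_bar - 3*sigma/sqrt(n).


LCL = 109.3 - 3 * 8.4 / sqrt(6)

99.01


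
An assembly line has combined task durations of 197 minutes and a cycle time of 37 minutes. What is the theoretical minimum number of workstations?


Formula: N_min = ceil(Sum of Task Times / Cycle Time)
N_min = ceil(197 min / 37 min) = ceil(5.3243)
N_min = 6 stations

6


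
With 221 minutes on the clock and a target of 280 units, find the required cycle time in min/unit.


Formula: CT = Available Time / Number of Units
CT = 221 min / 280 units
CT = 0.79 min/unit

0.79 min/unit


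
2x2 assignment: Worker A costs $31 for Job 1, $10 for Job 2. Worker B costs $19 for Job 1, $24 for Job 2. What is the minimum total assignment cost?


Option 1: A->1 + B->2 = $31 + $24 = $55
Option 2: A->2 + B->1 = $10 + $19 = $29
Min cost = min($55, $29) = $29

$29


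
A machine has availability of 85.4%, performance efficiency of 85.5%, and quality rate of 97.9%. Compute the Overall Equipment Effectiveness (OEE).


Formula: OEE = Availability * Performance * Quality / 10000
A * P = 85.4% * 85.5% / 100 = 73.02%
OEE = 73.02% * 97.9% / 100 = 71.5%

71.5%


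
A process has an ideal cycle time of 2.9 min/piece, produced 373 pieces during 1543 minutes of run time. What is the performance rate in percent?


Formula: Performance = (Ideal CT * Total Count) / Run Time * 100
Ideal output time = 2.9 * 373 = 1081.7 min
Performance = 1081.7 / 1543 * 100 = 70.1%

70.1%


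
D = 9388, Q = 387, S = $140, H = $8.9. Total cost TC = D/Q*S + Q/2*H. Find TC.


TC = 9388/387 * 140 + 387/2 * 8.9

$5118.33


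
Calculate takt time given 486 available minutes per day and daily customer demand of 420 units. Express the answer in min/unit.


Formula: Takt Time = Available Production Time / Customer Demand
Takt = 486 min/day / 420 units/day
Takt = 1.16 min/unit

1.16 min/unit


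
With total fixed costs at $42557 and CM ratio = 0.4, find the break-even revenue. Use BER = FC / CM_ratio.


Formula: BER = Fixed Costs / Contribution Margin Ratio
BER = $42557 / 0.4
BER = $106392.50 (to the nearest cent)

$106392.50


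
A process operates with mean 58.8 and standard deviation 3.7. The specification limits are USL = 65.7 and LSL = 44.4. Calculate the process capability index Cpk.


Cpu = (65.7 - 58.8) / (3 * 3.7) = 0.62
Cpl = (58.8 - 44.4) / (3 * 3.7) = 1.3
Cpk = min(0.62, 1.3) = 0.62

0.62


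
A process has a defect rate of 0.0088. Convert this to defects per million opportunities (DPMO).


DPMO = defect_rate * 1000000 = 0.0088 * 1000000

8800


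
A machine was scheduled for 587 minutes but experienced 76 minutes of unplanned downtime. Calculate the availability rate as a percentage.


Formula: Availability = (Planned Time - Downtime) / Planned Time * 100
Uptime = 587 - 76 = 511 min
Availability = 511 / 587 * 100 = 87.1%

87.1%


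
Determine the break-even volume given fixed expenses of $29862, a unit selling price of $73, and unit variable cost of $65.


Formula: BEQ = Fixed Costs / (Price - Variable Cost)
Contribution margin = $73 - $65 = $8/unit
BEQ = ceil($29862 / $8/unit) = ceil(3732.75) = 3733 units

3733 units


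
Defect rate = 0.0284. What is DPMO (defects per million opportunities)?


DPMO = defect_rate * 1000000 = 0.0284 * 1000000

28400


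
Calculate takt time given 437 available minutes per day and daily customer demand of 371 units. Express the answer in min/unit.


Formula: Takt Time = Available Production Time / Customer Demand
Takt = 437 min/day / 371 units/day
Takt = 1.18 min/unit

1.18 min/unit


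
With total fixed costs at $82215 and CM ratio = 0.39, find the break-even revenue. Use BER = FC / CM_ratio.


Formula: BER = Fixed Costs / Contribution Margin Ratio
BER = $82215 / 0.39
BER = $210807.69 (to the nearest cent)

$210807.69


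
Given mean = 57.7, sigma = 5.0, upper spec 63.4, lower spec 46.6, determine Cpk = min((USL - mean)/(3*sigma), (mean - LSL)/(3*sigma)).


Cpu = (63.4 - 57.7) / (3 * 5.0) = 0.38
Cpl = (57.7 - 46.6) / (3 * 5.0) = 0.74
Cpk = min(0.38, 0.74) = 0.38

0.38


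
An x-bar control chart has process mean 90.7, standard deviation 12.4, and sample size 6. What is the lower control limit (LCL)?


LCL = 90.7 - 3 * 12.4 / sqrt(6)

75.51


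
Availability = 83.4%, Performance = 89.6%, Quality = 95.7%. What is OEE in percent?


Formula: OEE = Availability * Performance * Quality / 10000
A * P = 83.4% * 89.6% / 100 = 74.73%
OEE = 74.73% * 95.7% / 100 = 71.5%

71.5%


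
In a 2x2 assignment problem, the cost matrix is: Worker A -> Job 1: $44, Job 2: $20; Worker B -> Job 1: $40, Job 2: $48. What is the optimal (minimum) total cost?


Option 1: A->1 + B->2 = $44 + $48 = $92
Option 2: A->2 + B->1 = $20 + $40 = $60
Min cost = min($92, $60) = $60

$60


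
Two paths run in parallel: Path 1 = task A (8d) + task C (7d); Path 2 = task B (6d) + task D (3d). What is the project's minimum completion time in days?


Path 1 = 8 + 7 = 15 days
Path 2 = 6 + 3 = 9 days
Duration = max(15, 9) = 15 days

15 days


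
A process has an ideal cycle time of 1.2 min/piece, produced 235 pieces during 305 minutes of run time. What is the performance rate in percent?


Formula: Performance = (Ideal CT * Total Count) / Run Time * 100
Ideal output time = 1.2 * 235 = 282.0 min
Performance = 282.0 / 305 * 100 = 92.5%

92.5%


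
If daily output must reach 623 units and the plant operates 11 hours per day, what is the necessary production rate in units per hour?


Formula: Production Rate = Daily Demand / Available Hours
Rate = 623 units/day / 11 hours/day
Rate = 56.6 units/hour

56.6 units/hour


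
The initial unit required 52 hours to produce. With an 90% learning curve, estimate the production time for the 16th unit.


Formula: T_n = T_1 * (learning_rate)^(log2(n)) where learning_rate = rate/100
Doublings = log2(16) = 4
T_n = 52 * 0.9^4
T_n = 52 * 0.6561 = 34.1 hours

34.1 hours


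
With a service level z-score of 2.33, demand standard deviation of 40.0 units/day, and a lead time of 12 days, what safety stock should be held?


Formula: SS = z * sigma_d * sqrt(LT)
sqrt(LT) = sqrt(12) = 3.4641
SS = 2.33 * 40.0 * 3.4641
SS = 322.9 units

322.9 units


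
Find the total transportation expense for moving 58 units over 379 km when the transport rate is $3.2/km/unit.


TC = dist * cost * units = 379 * 3.2 * 58 = $70342.40

$70342.40


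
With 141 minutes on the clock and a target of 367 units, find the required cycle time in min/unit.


Formula: CT = Available Time / Number of Units
CT = 141 min / 367 units
CT = 0.38 min/unit

0.38 min/unit


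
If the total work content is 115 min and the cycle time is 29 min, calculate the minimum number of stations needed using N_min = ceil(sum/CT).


Formula: N_min = ceil(Sum of Task Times / Cycle Time)
N_min = ceil(115 min / 29 min) = ceil(3.9655)
N_min = 4 stations

4


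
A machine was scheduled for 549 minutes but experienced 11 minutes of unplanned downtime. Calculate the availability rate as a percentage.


Formula: Availability = (Planned Time - Downtime) / Planned Time * 100
Uptime = 549 - 11 = 538 min
Availability = 538 / 549 * 100 = 98.0%

98.0%


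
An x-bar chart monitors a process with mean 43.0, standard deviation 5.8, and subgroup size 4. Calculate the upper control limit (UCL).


UCL = 43.0 + 3 * 5.8 / sqrt(4)

51.7


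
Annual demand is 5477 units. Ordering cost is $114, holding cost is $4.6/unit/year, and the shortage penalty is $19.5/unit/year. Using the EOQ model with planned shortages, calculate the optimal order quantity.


Formula: EOQ* = sqrt(2DS/H) * sqrt((H+P)/P)
Base EOQ = sqrt(2*5477*114/4.6) = 521.03 units
Correction = sqrt((4.6+19.5)/19.5) = 1.11171
EOQ* = 521.03 * 1.11171 = 579.2 units

579.2 units


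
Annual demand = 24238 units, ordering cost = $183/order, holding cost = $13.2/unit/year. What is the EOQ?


Formula: EOQ = sqrt(2 * D * S / H)
Numerator: 2 * 24238 * 183 = 8871108
2DS/H = 8871108 / 13.2 = 672053.6
EOQ = sqrt(672053.6) = 819.8 units

819.8 units


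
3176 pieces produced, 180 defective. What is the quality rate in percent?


Formula: Quality Rate = Good Pieces / Total Pieces * 100
Good pieces = 3176 - 180 = 2996
QR = 2996 / 3176 * 100 = 94.3%

94.3%


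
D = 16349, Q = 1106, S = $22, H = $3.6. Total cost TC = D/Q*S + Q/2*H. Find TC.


TC = 16349/1106 * 22 + 1106/2 * 3.6

$2316.01


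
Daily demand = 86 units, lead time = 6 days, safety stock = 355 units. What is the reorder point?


Formula: ROP = (Daily Demand * Lead Time) + Safety Stock
Demand during lead time = 86 * 6 = 516 units
ROP = 516 + 355 = 871 units

871 units


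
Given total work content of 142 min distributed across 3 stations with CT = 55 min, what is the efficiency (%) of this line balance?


Formula: Efficiency = Sum of Task Times / (N_stations * CT) * 100
Total station capacity = 3 stations * 55 min = 165 min
Efficiency = 142 / 165 * 100 = 86.1%

86.1%


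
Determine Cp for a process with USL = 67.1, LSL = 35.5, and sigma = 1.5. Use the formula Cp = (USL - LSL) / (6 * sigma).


Cp = (67.1 - 35.5) / (6 * 1.5)

3.51


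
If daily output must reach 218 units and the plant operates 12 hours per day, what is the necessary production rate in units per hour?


Formula: Production Rate = Daily Demand / Available Hours
Rate = 218 units/day / 12 hours/day
Rate = 18.2 units/hour

18.2 units/hour


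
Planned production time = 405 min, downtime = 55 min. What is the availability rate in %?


Formula: Availability = (Planned Time - Downtime) / Planned Time * 100
Uptime = 405 - 55 = 350 min
Availability = 350 / 405 * 100 = 86.4%

86.4%


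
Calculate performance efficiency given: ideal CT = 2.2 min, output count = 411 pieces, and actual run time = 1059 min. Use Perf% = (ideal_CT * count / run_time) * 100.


Formula: Performance = (Ideal CT * Total Count) / Run Time * 100
Ideal output time = 2.2 * 411 = 904.2 min
Performance = 904.2 / 1059 * 100 = 85.4%

85.4%


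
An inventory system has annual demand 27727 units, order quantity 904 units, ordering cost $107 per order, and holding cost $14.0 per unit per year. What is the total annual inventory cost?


TC = 27727/904 * 107 + 904/2 * 14.0

$9609.85


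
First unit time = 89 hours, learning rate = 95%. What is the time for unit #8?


Formula: T_n = T_1 * (learning_rate)^(log2(n)) where learning_rate = rate/100
Doublings = log2(8) = 3
T_n = 89 * 0.95^3
T_n = 89 * 0.8574 = 76.3 hours

76.3 hours


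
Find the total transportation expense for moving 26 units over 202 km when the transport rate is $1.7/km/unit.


TC = dist * cost * units = 202 * 1.7 * 26 = $8928.40

$8928.40


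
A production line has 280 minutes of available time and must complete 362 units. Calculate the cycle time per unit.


Formula: CT = Available Time / Number of Units
CT = 280 min / 362 units
CT = 0.77 min/unit

0.77 min/unit


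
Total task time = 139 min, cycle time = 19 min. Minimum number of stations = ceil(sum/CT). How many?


Formula: N_min = ceil(Sum of Task Times / Cycle Time)
N_min = ceil(139 min / 19 min) = ceil(7.3158)
N_min = 8 stations

8


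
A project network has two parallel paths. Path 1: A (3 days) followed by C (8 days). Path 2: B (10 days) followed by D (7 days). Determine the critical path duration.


Path 1 = 3 + 8 = 11 days
Path 2 = 10 + 7 = 17 days
Duration = max(11, 17) = 17 days

17 days


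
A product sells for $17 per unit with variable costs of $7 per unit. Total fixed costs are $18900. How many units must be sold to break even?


Formula: BEQ = Fixed Costs / (Price - Variable Cost)
Contribution margin = $17 - $7 = $10/unit
BEQ = ceil($18900 / $10/unit) = ceil(1890.0) = 1890 units

1890 units


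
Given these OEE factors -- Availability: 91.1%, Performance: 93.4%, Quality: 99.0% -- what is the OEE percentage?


Formula: OEE = Availability * Performance * Quality / 10000
A * P = 91.1% * 93.4% / 100 = 85.09%
OEE = 85.09% * 99.0% / 100 = 84.2%

84.2%


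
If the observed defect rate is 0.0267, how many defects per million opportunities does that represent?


DPMO = defect_rate * 1000000 = 0.0267 * 1000000

26700


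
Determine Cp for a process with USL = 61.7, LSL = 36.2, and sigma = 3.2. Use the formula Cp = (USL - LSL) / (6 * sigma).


Cp = (61.7 - 36.2) / (6 * 3.2)

1.33


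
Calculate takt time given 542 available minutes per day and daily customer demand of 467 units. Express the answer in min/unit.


Formula: Takt Time = Available Production Time / Customer Demand
Takt = 542 min/day / 467 units/day
Takt = 1.16 min/unit

1.16 min/unit


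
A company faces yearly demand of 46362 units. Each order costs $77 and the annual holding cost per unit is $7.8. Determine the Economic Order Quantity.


Formula: EOQ = sqrt(2 * D * S / H)
Numerator: 2 * 46362 * 77 = 7139748
2DS/H = 7139748 / 7.8 = 915352.3
EOQ = sqrt(915352.3) = 956.7 units

956.7 units


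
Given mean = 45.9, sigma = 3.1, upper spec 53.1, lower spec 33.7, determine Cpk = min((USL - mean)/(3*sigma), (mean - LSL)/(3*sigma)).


Cpu = (53.1 - 45.9) / (3 * 3.1) = 0.77
Cpl = (45.9 - 33.7) / (3 * 3.1) = 1.31
Cpk = min(0.77, 1.31) = 0.77

0.77


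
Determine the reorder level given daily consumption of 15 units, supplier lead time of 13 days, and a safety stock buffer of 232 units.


Formula: ROP = (Daily Demand * Lead Time) + Safety Stock
Demand during lead time = 15 * 13 = 195 units
ROP = 195 + 232 = 427 units

427 units


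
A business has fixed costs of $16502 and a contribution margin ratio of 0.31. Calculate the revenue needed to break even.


Formula: BER = Fixed Costs / Contribution Margin Ratio
BER = $16502 / 0.31
BER = $53232.26 (to the nearest cent)

$53232.26


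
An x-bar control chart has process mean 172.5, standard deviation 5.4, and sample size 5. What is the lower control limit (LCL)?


LCL = 172.5 - 3 * 5.4 / sqrt(5)

165.26


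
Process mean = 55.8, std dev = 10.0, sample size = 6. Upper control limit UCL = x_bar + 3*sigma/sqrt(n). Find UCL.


UCL = 55.8 + 3 * 10.0 / sqrt(6)

68.05


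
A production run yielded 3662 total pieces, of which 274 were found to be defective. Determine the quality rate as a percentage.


Formula: Quality Rate = Good Pieces / Total Pieces * 100
Good pieces = 3662 - 274 = 3388
QR = 3388 / 3662 * 100 = 92.5%

92.5%


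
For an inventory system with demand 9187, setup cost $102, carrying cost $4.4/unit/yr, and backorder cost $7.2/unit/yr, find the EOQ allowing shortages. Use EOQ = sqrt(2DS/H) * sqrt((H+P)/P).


Formula: EOQ* = sqrt(2DS/H) * sqrt((H+P)/P)
Base EOQ = sqrt(2*9187*102/4.4) = 652.64 units
Correction = sqrt((4.4+7.2)/7.2) = 1.2693
EOQ* = 652.64 * 1.2693 = 828.4 units

828.4 units


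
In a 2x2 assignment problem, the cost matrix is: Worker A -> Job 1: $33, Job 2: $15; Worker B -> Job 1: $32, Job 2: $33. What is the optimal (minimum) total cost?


Option 1: A->1 + B->2 = $33 + $33 = $66
Option 2: A->2 + B->1 = $15 + $32 = $47
Min cost = min($66, $47) = $47

$47


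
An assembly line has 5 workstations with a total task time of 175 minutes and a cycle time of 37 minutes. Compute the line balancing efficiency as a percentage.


Formula: Efficiency = Sum of Task Times / (N_stations * CT) * 100
Total station capacity = 5 stations * 37 min = 185 min
Efficiency = 175 / 185 * 100 = 94.6%

94.6%


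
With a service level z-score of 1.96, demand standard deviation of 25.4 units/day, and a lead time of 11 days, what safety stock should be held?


Formula: SS = z * sigma_d * sqrt(LT)
sqrt(LT) = sqrt(11) = 3.3166
SS = 1.96 * 25.4 * 3.3166
SS = 165.1 units

165.1 units


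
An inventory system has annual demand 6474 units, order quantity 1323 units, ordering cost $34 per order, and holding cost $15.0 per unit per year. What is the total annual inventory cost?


TC = 6474/1323 * 34 + 1323/2 * 15.0

$10088.88


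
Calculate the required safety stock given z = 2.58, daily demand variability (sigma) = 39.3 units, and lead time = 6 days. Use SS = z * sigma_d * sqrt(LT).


Formula: SS = z * sigma_d * sqrt(LT)
sqrt(LT) = sqrt(6) = 2.4495
SS = 2.58 * 39.3 * 2.4495
SS = 248.4 units

248.4 units


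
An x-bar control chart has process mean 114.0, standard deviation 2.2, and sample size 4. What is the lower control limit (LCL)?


LCL = 114.0 - 3 * 2.2 / sqrt(4)

110.7


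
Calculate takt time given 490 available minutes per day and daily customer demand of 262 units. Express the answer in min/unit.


Formula: Takt Time = Available Production Time / Customer Demand
Takt = 490 min/day / 262 units/day
Takt = 1.87 min/unit

1.87 min/unit


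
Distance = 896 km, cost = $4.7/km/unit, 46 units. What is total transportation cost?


TC = dist * cost * units = 896 * 4.7 * 46 = $193715.20

$193715.20


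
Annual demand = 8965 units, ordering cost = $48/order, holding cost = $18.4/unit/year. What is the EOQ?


Formula: EOQ = sqrt(2 * D * S / H)
Numerator: 2 * 8965 * 48 = 860640
2DS/H = 860640 / 18.4 = 46773.9
EOQ = sqrt(46773.9) = 216.3 units

216.3 units


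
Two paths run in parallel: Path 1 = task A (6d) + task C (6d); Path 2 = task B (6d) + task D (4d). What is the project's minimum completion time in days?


Path 1 = 6 + 6 = 12 days
Path 2 = 6 + 4 = 10 days
Duration = max(12, 10) = 12 days

12 days


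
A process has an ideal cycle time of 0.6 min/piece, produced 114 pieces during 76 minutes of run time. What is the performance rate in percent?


Formula: Performance = (Ideal CT * Total Count) / Run Time * 100
Ideal output time = 0.6 * 114 = 68.4 min
Performance = 68.4 / 76 * 100 = 90.0%

90.0%


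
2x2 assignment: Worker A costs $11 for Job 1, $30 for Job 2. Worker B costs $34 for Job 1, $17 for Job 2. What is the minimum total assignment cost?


Option 1: A->1 + B->2 = $11 + $17 = $28
Option 2: A->2 + B->1 = $30 + $34 = $64
Min cost = min($28, $64) = $28

$28


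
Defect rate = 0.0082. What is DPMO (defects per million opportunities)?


DPMO = defect_rate * 1000000 = 0.0082 * 1000000

8200


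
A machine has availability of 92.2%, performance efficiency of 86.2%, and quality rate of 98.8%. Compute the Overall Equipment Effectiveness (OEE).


Formula: OEE = Availability * Performance * Quality / 10000
A * P = 92.2% * 86.2% / 100 = 79.48%
OEE = 79.48% * 98.8% / 100 = 78.5%

78.5%


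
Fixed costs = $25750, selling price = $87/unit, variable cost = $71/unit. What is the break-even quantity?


Formula: BEQ = Fixed Costs / (Price - Variable Cost)
Contribution margin = $87 - $71 = $16/unit
BEQ = ceil($25750 / $16/unit) = ceil(1609.38) = 1610 units

1610 units


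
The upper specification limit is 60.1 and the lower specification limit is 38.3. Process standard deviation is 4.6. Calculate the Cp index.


Cp = (60.1 - 38.3) / (6 * 4.6)

0.79


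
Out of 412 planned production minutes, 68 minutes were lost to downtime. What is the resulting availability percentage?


Formula: Availability = (Planned Time - Downtime) / Planned Time * 100
Uptime = 412 - 68 = 344 min
Availability = 344 / 412 * 100 = 83.5%

83.5%


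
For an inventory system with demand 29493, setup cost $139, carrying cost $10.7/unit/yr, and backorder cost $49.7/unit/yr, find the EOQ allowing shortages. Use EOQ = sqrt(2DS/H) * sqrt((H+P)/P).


Formula: EOQ* = sqrt(2DS/H) * sqrt((H+P)/P)
Base EOQ = sqrt(2*29493*139/10.7) = 875.37 units
Correction = sqrt((10.7+49.7)/49.7) = 1.1024
EOQ* = 875.37 * 1.1024 = 965.0 units

965.0 units


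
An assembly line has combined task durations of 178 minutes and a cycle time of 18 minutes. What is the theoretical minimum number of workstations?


Formula: N_min = ceil(Sum of Task Times / Cycle Time)
N_min = ceil(178 min / 18 min) = ceil(9.8889)
N_min = 10 stations

10


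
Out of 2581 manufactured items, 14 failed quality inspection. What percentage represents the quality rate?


Formula: Quality Rate = Good Pieces / Total Pieces * 100
Good pieces = 2581 - 14 = 2567
QR = 2567 / 2581 * 100 = 99.5%

99.5%


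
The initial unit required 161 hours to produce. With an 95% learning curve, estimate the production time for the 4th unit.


Formula: T_n = T_1 * (learning_rate)^(log2(n)) where learning_rate = rate/100
Doublings = log2(4) = 2
T_n = 161 * 0.95^2
T_n = 161 * 0.9025 = 145.3 hours

145.3 hours


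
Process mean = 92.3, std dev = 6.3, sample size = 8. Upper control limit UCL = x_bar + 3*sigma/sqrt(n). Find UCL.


UCL = 92.3 + 3 * 6.3 / sqrt(8)

98.98


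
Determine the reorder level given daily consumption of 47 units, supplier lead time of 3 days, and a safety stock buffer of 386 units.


Formula: ROP = (Daily Demand * Lead Time) + Safety Stock
Demand during lead time = 47 * 3 = 141 units
ROP = 141 + 386 = 527 units

527 units


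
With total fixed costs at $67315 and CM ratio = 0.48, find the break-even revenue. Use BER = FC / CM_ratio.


Formula: BER = Fixed Costs / Contribution Margin Ratio
BER = $67315 / 0.48
BER = $140239.58 (to the nearest cent)

$140239.58


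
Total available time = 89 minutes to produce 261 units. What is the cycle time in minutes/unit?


Formula: CT = Available Time / Number of Units
CT = 89 min / 261 units
CT = 0.34 min/unit

0.34 min/unit


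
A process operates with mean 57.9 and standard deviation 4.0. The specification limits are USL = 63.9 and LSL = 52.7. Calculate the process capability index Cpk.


Cpu = (63.9 - 57.9) / (3 * 4.0) = 0.5
Cpl = (57.9 - 52.7) / (3 * 4.0) = 0.43
Cpk = min(0.5, 0.43) = 0.43

0.43


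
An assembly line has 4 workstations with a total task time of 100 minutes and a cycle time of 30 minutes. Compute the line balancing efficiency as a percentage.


Formula: Efficiency = Sum of Task Times / (N_stations * CT) * 100
Total station capacity = 4 stations * 30 min = 120 min
Efficiency = 100 / 120 * 100 = 83.3%

83.3%


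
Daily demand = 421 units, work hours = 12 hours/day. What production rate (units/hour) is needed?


Formula: Production Rate = Daily Demand / Available Hours
Rate = 421 units/day / 12 hours/day
Rate = 35.1 units/hour

35.1 units/hour


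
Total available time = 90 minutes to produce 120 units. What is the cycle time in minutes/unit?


Formula: CT = Available Time / Number of Units
CT = 90 min / 120 units
CT = 0.75 min/unit

0.75 min/unit


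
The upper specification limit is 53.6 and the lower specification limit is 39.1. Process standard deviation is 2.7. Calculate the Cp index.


Cp = (53.6 - 39.1) / (6 * 2.7)

0.9


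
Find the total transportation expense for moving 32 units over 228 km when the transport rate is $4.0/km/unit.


TC = dist * cost * units = 228 * 4.0 * 32 = $29184.00

$29184.00
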